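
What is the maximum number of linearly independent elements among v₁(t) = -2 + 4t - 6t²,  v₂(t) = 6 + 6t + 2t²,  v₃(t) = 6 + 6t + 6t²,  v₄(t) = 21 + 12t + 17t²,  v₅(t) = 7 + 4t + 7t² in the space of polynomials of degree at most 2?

Pass to coordinate vectors with respect to the basis {1, t, t²}.
Apply Gaussian elimination to the matrix whose rows are v₁, v₂, v₃, v₄, v₅.
There are 3 pivot columns, so rank = 3.
(With 5 elements in a 3-dimensional space the rank is at most 3.)

3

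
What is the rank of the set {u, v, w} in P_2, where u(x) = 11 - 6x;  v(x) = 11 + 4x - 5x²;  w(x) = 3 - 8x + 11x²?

Use coordinates relative to {1, x, x²}.
Apply Gaussian elimination to the matrix whose rows are u, v, w.
Reduction leaves 3 leading entries, giving rank 3.

rank 3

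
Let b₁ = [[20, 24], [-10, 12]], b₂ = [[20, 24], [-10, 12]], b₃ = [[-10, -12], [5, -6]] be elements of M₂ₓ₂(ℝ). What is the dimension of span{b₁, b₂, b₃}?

Pass to coordinate vectors with respect to the basis {E₁₁, E₁₂, E₂₁, E₂₂}.
Put the 4×3 matrix [b₁|b₂|b₃] into echelon form.
Reduction leaves 1 leading entry, giving rank 1.

1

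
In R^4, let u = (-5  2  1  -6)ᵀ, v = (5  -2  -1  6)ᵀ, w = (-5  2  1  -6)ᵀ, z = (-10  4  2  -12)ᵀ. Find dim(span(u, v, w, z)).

dim = 1

Put the 4×4 matrix [u|v|w|z] into echelon form.
Reduction leaves 1 leading entry, giving rank 1.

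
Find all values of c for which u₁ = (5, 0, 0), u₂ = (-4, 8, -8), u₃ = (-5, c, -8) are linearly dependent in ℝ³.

Place the vectors as rows of a 3×3 matrix; dependence ⇔ determinant zero.
Cofactor expansion gives det = 40*c - 320.
This vanishes exactly when c = 8.

c = 8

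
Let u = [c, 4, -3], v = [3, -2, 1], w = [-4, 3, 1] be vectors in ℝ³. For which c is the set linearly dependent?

Dependence holds iff the 3×3 matrix [u v w] is singular.
Cofactor expansion gives det = -5*c - 31.
Solving -5*c - 31 = 0 yields c = -31/5.

c = -31/5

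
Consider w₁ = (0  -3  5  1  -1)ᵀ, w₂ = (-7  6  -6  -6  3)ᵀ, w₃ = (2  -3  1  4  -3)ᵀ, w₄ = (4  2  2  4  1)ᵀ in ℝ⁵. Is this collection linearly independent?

Place the vectors as rows of a 4×5 matrix and reduce to echelon form.
The reduction yields 4 nonzero rows, so the rank is 4.
Since rank = 4 (the number of vectors), the set is linearly independent.

linearly independent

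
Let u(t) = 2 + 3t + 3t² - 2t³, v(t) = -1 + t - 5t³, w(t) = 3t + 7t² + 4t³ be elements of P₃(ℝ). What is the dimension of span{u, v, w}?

3

Use coordinates relative to {1, t, …, t³}.
Apply Gaussian elimination to the matrix whose rows are u, v, w.
The echelon form has 3 nonzero rows, so the rank is 3.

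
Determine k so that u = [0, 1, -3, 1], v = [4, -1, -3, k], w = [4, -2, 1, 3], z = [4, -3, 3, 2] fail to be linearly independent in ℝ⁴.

k = 4

The set is linearly dependent precisely when det[u; v; w; z] = 0.
Expanding, det = 4*k - 16.
Setting this to zero gives k = 4.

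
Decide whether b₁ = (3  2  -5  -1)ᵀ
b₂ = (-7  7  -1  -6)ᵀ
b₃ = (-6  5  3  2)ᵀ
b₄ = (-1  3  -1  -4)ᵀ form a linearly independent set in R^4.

Form the 4×4 matrix with these as columns; its determinant is -462.
A nonzero determinant means the columns are linearly independent.

linearly independent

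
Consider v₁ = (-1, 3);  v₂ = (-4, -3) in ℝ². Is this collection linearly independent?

Place the vectors as rows of a 2×2 matrix and reduce to echelon form.
The reduction yields 2 nonzero rows, so the rank is 2.
Since rank = 2 (the number of vectors), the set is linearly independent.

linearly independent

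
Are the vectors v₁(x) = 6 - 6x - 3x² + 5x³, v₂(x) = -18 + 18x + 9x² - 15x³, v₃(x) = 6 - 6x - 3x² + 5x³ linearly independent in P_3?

Take coordinates with respect to the standard basis {1, x, …, x³}.
Row-reduce the matrix whose columns are v₁, v₂, v₃.
The reduction yields 1 nonzero row, so the rank is 1.
Since rank 1 < 3, the set is linearly dependent.
Indeed 3v₁ + v₂ = 0.

linearly dependent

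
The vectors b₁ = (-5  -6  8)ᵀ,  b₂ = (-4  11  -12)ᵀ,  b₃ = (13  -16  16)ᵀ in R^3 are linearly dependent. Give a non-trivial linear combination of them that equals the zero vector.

b₁ + 2b₂ + b₃ = 0

Solve the homogeneous system with b₁, b₂, b₃ as columns by row-reducing the coefficient matrix.
One solution (up to scaling) is (1, 2, 1).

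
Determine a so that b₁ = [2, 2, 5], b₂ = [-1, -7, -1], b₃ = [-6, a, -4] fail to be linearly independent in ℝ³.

Place the vectors as rows of a 3×3 matrix; dependence ⇔ determinant zero.
The determinant works out to -3*a - 150.
This vanishes exactly when a = -50.

a = -50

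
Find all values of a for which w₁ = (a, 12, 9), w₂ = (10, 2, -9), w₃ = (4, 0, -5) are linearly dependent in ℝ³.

a = 48/5

Dependence holds iff the 3×3 matrix [w₁ w₂ w₃] is singular.
The determinant works out to 96 - 10*a.
Solving 96 - 10*a = 0 yields a = 48/5.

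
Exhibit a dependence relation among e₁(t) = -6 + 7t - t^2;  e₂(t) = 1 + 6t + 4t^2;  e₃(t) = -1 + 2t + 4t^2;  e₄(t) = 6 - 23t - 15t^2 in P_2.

Take coordinates with respect to {1, t, t^2}.
Write the vectors as columns of a matrix and find a nonzero vector in its null space.
The free variable yields coefficients (1, 2, 2, 1) (any nonzero multiple also works).

e₁ + 2e₂ + 2e₃ + e₄ = 0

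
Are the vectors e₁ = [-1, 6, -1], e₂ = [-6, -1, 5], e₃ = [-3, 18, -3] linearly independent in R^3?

linearly dependent

One vector is a scalar multiple of another, so the set is dependent.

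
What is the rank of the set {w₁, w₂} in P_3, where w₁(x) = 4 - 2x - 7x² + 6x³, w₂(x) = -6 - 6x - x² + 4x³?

Represent each element by its coordinate vector in ℝ⁴.
Put the 4×2 matrix [w₁|w₂] into echelon form.
Reduction leaves 2 leading entries, giving rank 2.

2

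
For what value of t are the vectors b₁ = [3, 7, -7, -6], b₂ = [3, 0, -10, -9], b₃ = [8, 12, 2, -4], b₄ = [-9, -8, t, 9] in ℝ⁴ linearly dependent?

t = 7/2

The vectors are dependent exactly when the determinant of the matrix with rows b₁, b₂, b₃, b₄ vanishes.
Cofactor expansion gives det = 312*t - 1092.
Setting this to zero gives t = 7/2.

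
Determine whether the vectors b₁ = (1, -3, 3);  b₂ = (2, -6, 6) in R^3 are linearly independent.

linearly dependent

Place the vectors as rows of a 2×3 matrix and reduce to echelon form.
The reduction yields 1 nonzero row, so the rank is 1.
Since rank 1 < 2, the set is linearly dependent.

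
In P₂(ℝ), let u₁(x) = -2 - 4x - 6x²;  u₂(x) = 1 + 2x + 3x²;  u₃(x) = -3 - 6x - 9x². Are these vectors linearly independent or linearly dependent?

Take coordinates with respect to the standard basis {1, x, x²}.
Form the 3×3 matrix with these as columns; its determinant is 0.
A zero determinant means the columns are linearly dependent.
Indeed u₁ + 2u₂ = 0.

linearly dependent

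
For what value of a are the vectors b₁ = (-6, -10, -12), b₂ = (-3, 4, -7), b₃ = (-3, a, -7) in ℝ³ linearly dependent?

Dependence holds iff the 3×3 matrix [b₁ b₂ b₃] is singular.
Cofactor expansion gives det = 24 - 6*a.
This vanishes exactly when a = 4.

a = 4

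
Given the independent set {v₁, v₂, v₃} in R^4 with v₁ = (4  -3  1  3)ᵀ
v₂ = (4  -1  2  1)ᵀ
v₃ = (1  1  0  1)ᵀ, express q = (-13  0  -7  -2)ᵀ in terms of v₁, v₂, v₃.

q = v₁ - 4v₂ - v₃

Set up the augmented matrix [v₁ | v₂ | v₃ | q] and row-reduce.
The system has the unique solution (c₁, c₂, c₃) = (1, -4, -1).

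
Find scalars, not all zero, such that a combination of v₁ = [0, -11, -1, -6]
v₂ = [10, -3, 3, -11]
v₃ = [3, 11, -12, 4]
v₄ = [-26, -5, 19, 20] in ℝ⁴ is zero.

v₁ + 2v₂ + 2v₃ + v₄ = 0

Set up α₁v₁ + … + α₄v₄ = 0 and solve the homogeneous system.
One solution (up to scaling) is (1, 2, 2, 1).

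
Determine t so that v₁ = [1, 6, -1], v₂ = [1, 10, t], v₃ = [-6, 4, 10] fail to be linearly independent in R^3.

The set is linearly dependent precisely when det[v₁; v₂; v₃] = 0.
The determinant works out to -40*t - 24.
Setting this to zero gives t = -3/5.

t = -3/5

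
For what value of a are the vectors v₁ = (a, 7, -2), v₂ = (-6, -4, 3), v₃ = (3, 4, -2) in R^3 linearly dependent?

The vectors are dependent exactly when the determinant of the matrix with rows v₁, v₂, v₃ vanishes.
Expanding, det = 3 - 4*a.
Setting this to zero gives a = 3/4.

a = 3/4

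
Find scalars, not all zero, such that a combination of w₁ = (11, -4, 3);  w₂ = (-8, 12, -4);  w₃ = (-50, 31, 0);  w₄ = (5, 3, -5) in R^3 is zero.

w₁ - 3w₂ + w₃ + 3w₄ = 0

Write the vectors as columns of a matrix and find a nonzero vector in its null space.
One solution (up to scaling) is (1, -3, 1, 3).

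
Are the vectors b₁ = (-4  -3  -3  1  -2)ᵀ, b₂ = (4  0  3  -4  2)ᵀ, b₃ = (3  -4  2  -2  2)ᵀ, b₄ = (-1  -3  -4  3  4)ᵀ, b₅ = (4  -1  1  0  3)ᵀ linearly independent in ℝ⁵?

linearly independent

Row-reduce the matrix whose columns are b₁, b₂, b₃, b₄, b₅.
The reduction yields 5 nonzero rows, so the rank is 5.
Since rank = 5 (the number of vectors), the set is linearly independent.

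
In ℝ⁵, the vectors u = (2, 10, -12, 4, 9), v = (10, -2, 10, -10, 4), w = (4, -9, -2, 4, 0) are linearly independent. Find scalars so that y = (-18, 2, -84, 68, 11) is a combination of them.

Set up the augmented matrix [u | v | w | y] and row-reduce.
The system has the unique solution (a₁, a₂, a₃) = (3, -4, 4).

y = 3u - 4v + 4w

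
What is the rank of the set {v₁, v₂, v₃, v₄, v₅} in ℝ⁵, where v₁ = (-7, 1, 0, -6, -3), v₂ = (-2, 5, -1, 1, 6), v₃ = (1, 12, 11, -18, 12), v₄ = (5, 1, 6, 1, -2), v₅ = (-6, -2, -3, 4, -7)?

Apply Gaussian elimination to the matrix whose rows are v₁, v₂, v₃, v₄, v₅.
Reduction leaves 4 leading entries, giving rank 4.

rank 4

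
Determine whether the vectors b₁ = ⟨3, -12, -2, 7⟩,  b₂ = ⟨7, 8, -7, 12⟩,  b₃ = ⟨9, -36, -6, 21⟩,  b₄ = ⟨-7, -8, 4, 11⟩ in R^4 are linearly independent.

One vector is a scalar multiple of another, so the set is dependent.

linearly dependent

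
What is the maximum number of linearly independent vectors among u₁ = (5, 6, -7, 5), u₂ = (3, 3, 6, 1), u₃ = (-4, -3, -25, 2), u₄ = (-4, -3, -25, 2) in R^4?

2

Put the 4×4 matrix [u₁|u₂|u₃|u₄] into echelon form.
Exactly 2 pivots survive; hence the rank is 2.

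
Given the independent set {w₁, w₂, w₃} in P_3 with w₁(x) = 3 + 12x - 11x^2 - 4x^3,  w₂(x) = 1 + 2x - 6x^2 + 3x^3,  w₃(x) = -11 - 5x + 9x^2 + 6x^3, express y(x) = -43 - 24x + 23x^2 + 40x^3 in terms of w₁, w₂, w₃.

y = -w₁ + 4w₂ + 4w₃

Work in coordinates with respect to the standard basis {1, x, …, x^3}.
Solve the system with w₁, w₂, w₃ as columns and y as the right-hand side.
Back-substitution yields (α₁, α₂, α₃) = (-1, 4, 4).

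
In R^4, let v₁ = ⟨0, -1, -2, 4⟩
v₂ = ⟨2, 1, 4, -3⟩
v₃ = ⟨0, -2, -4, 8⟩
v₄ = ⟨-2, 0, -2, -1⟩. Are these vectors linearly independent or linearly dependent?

Form the 4×4 matrix with these as columns; its determinant is 0.
A zero determinant means the columns are linearly dependent.

linearly dependent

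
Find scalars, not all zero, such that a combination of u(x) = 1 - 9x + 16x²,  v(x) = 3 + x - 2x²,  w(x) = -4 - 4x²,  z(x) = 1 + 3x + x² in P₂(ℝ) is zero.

u + 3v + 3w + 2z = 0

Pass to coordinate vectors relative to the basis {1, x, x²}.
Write the vectors as columns of a matrix and find a nonzero vector in its null space.
One solution (up to scaling) is (1, 3, 3, 2).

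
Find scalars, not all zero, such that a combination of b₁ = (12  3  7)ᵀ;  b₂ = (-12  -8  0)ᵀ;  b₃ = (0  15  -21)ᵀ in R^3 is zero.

3b₁ + 3b₂ + b₃ = 0

Write the vectors as columns of a matrix and find a nonzero vector in its null space.
One solution (up to scaling) is (3, 3, 1).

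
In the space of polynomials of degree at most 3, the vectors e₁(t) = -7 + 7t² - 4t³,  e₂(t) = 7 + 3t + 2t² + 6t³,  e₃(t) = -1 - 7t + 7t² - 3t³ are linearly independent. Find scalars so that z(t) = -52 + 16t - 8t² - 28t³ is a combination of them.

z = 4e₁ - 4e₂ - 4e₃

Identify each element with its coordinate vector in ℝ⁴ via {1, t, …, t³}.
Write z = c₁e₁ + … + c₃e₃ and equate components.
The system has the unique solution (c₁, c₂, c₃) = (4, -4, -4).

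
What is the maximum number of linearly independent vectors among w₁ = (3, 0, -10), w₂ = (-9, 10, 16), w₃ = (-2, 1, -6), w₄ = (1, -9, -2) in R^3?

Put the 3×4 matrix [w₁|w₂|w₃|w₄] into echelon form.
Exactly 3 pivots survive; hence the rank is 3.
(With 4 elements in a 3-dimensional space the rank is at most 3.)

3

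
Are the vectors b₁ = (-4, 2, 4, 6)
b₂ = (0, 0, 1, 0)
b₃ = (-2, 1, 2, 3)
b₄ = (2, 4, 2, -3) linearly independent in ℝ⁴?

linearly dependent

One vector is a scalar multiple of another, so the set is dependent.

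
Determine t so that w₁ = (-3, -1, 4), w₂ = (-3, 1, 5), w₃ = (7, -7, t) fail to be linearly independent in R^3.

t = -14

Dependence holds iff the 3×3 matrix [w₁ w₂ w₃] is singular.
The determinant works out to -6*t - 84.
Solving -6*t - 84 = 0 yields t = -14.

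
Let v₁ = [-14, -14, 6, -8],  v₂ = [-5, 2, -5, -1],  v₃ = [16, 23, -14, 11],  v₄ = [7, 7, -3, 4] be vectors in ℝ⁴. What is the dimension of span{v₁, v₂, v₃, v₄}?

dim = 2

Put the 4×4 matrix [v₁|v₂|v₃|v₄] into echelon form.
Reduction leaves 2 leading entries, giving rank 2.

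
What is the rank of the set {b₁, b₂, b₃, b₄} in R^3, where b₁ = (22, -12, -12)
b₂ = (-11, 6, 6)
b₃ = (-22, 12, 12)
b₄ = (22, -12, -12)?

1

Row-reduce the 4×3 matrix with these as rows.
Reduction leaves 1 leading entry, giving rank 1.
(With 4 elements in a 3-dimensional space the rank is at most 3.)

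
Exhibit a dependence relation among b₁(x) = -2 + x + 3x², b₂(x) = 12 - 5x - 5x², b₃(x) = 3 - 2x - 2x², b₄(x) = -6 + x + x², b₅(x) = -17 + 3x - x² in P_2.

Write each element as a vector in ℝ³ using {1, x, x²}.
Row-reduce the matrix with b₁, b₂, b₃, b₄, b₅ as columns; the null space gives the coefficients.
The free variable yields coefficients (0, 1, -2, 1, 0) (any nonzero multiple also works).

b₂ - 2b₃ + b₄ = 0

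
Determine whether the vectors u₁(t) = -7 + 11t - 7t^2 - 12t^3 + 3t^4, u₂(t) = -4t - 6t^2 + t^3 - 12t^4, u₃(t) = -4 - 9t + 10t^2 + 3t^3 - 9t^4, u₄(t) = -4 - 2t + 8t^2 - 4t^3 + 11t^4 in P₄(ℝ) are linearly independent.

linearly independent

Write each element as a coordinate vector in ℝ⁵ using {1, t, …, t^4}.
Row-reduce the matrix whose columns are u₁, u₂, u₃, u₄.
The reduction yields 4 nonzero rows, so the rank is 4.
Since rank = 4 (the number of vectors), the set is linearly independent.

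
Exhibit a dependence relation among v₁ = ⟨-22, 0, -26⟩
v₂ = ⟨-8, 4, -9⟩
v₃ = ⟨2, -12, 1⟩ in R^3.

v₁ - 3v₂ - v₃ = 0

Row-reduce the matrix with v₁, v₂, v₃ as columns; the null space gives the coefficients.
A generator of the null space is (1, -3, -1).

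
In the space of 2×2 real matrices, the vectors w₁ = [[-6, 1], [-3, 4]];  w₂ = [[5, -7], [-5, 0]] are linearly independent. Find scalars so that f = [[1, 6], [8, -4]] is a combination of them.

Work in coordinates with respect to the standard basis {E₁₁, E₁₂, E₂₁, E₂₂}.
Set up the augmented matrix [w₁ | w₂ | f] and row-reduce.
Row-reducing the augmented matrix gives the unique coefficients (a₁, a₂) = (-1, -1).

f = -w₁ - w₂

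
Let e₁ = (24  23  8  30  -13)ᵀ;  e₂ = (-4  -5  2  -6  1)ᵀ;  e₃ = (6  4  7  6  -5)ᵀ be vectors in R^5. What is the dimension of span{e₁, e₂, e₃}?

Form the matrix with e₁, e₂, e₃ as columns and reduce.
There are 2 pivot columns, so rank = 2.

2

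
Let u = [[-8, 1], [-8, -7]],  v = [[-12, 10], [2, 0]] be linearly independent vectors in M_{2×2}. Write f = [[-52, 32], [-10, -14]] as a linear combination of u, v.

Identify each element with its coordinate vector in ℝ⁴ via {E₁₁, E₁₂, E₂₁, E₂₂}.
Write f = a₁u + a₂v and equate components.
Row-reducing the augmented matrix gives the unique coefficients (a₁, a₂) = (2, 3).

f = 2u + 3v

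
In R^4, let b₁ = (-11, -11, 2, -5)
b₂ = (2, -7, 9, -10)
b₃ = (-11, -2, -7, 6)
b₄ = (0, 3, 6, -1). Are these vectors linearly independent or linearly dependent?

linearly independent

Place the vectors as rows of a 4×4 matrix and reduce to echelon form.
The reduction yields 4 nonzero rows, so the rank is 4.
Since rank = 4 (the number of vectors), the set is linearly independent.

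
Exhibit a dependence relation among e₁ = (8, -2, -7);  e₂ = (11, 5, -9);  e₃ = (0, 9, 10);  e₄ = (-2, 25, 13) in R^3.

3e₁ - 2e₂ - e₃ + e₄ = 0

Set up α₁e₁ + … + α₄e₄ = 0 and solve the homogeneous system.
A generator of the null space is (3, -2, -1, 1).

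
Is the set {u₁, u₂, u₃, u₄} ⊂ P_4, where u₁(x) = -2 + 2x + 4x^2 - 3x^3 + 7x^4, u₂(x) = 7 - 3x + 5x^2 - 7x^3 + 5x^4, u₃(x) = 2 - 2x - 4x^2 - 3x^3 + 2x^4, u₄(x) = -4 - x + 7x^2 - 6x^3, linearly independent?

linearly independent

Write each element as a coordinate vector in ℝ⁵ using {1, x, …, x^4}.
Row-reduce the matrix whose columns are u₁, u₂, u₃, u₄.
The reduction yields 4 nonzero rows, so the rank is 4.
Since rank = 4 (the number of vectors), the set is linearly independent.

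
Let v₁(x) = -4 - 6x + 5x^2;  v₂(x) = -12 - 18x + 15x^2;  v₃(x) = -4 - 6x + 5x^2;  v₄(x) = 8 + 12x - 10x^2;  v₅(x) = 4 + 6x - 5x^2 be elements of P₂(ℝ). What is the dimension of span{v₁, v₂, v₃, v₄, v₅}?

Represent each element by its coordinate vector in ℝ³.
Apply Gaussian elimination to the matrix whose rows are v₁, v₂, v₃, v₄, v₅.
There is 1 pivot column, so rank = 1.
(With 5 elements in a 3-dimensional space the rank is at most 3.)

dim = 1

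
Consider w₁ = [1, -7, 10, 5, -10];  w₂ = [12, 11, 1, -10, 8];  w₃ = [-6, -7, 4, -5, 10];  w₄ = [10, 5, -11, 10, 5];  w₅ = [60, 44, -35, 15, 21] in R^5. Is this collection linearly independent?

Row-reduce the matrix whose columns are w₁, w₂, w₃, w₄, w₅.
The reduction yields 4 nonzero rows, so the rank is 4.
Since rank 4 < 5, the set is linearly dependent.

linearly dependent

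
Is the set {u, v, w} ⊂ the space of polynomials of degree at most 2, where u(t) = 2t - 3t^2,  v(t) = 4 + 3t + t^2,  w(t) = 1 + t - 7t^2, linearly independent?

linearly independent

Take coordinates with respect to the standard basis {1, t, t^2}.
Place the vectors as rows of a 3×3 matrix and reduce to echelon form.
The reduction yields 3 nonzero rows, so the rank is 3.
Since rank = 3 (the number of vectors), the set is linearly independent.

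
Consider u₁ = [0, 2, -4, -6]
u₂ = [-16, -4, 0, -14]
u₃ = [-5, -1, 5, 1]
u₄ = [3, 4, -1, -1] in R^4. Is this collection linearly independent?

Form the 4×4 matrix with these as columns; its determinant is 0.
A zero determinant means the columns are linearly dependent.
Indeed 3u₁ - u₂ + 2u₃ - 2u₄ = 0.

linearly dependent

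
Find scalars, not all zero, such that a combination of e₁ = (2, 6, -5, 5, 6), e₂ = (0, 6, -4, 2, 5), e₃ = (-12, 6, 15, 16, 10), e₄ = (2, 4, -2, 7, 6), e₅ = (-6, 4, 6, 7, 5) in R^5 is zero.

Solve the homogeneous system with e₁, e₂, e₃, e₄, e₅ as columns by row-reducing the coefficient matrix.
One solution (up to scaling) is (1, 0, 1, -1, -2).

e₁ + e₃ - e₄ - 2e₅ = 0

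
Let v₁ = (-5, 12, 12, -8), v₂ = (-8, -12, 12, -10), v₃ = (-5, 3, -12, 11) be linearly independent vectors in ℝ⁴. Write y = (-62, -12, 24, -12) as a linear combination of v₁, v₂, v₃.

Write y = α₁v₁ + … + α₃v₃ and equate components.
Back-substitution yields (α₁, α₂, α₃) = (2, 4, 4).

y = 2v₁ + 4v₂ + 4v₃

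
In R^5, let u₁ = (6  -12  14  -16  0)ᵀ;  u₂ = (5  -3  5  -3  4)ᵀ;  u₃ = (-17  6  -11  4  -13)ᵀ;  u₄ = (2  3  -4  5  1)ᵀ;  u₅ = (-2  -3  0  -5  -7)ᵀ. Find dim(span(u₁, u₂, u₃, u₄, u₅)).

dim = 3

Put the 5×5 matrix [u₁|u₂|u₃|u₄|u₅] into echelon form.
Exactly 3 pivots survive; hence the rank is 3.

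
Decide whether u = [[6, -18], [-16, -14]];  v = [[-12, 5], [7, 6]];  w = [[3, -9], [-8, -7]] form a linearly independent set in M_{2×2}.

linearly dependent

Write each element as a coordinate vector in ℝ⁴ using {E₁₁, E₁₂, E₂₁, E₂₂}.
Row-reduce the matrix whose columns are u, v, w.
The reduction yields 2 nonzero rows, so the rank is 2.
Since rank 2 < 3, the set is linearly dependent.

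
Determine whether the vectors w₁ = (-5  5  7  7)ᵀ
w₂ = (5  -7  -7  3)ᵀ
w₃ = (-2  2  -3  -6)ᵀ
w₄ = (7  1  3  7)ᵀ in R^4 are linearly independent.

linearly independent

Row-reduce the matrix whose columns are w₁, w₂, w₃, w₄.
The reduction yields 4 nonzero rows, so the rank is 4.
Since rank = 4 (the number of vectors), the set is linearly independent.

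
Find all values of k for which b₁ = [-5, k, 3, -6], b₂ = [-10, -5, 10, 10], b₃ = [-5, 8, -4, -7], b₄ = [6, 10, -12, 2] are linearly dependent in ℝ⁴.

Dependence holds iff the 4×4 matrix [b₁ b₂ b₃ b₄] is singular.
The determinant works out to -1440*k - 240.
This vanishes exactly when k = -1/6.

k = -1/6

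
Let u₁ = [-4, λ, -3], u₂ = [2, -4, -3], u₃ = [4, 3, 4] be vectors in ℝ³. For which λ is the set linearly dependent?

λ = -19/10

The set is linearly dependent precisely when det[u₁; u₂; u₃] = 0.
Expanding, det = -20*λ - 38.
This vanishes exactly when λ = -19/10.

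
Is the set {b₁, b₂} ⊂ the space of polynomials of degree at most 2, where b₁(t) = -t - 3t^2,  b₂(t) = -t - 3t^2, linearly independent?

linearly dependent

Take coordinates with respect to the standard basis {1, t, t^2}.
Two of the vectors are equal, giving an immediate dependence.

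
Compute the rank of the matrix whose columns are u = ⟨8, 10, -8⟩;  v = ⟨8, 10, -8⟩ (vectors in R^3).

1

Row-reduce the 2×3 matrix with these as rows.
There is 1 pivot column, so rank = 1.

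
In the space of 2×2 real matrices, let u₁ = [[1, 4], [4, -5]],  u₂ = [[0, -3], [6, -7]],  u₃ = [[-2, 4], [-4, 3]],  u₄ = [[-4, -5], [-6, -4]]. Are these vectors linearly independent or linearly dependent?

Take coordinates with respect to the standard basis {E₁₁, E₁₂, E₂₁, E₂₂}.
Form the 4×4 matrix with these as columns; its determinant is 812.
A nonzero determinant means the columns are linearly independent.

linearly independent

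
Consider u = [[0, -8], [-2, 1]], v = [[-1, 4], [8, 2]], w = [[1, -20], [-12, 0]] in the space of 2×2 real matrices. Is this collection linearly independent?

Write each element as a coordinate vector in ℝ⁴ using {E₁₁, E₁₂, E₂₁, E₂₂}.
Row-reduce the matrix whose columns are u, v, w.
The reduction yields 2 nonzero rows, so the rank is 2.
Since rank 2 < 3, the set is linearly dependent.

linearly dependent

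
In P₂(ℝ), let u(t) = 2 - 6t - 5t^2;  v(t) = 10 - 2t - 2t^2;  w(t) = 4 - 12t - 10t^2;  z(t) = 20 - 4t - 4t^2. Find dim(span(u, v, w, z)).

Pass to coordinate vectors with respect to the basis {1, t, t^2}.
Apply Gaussian elimination to the matrix whose rows are u, v, w, z.
Reduction leaves 2 leading entries, giving rank 2.
(With 4 elements in a 3-dimensional space the rank is at most 3.)

dim = 2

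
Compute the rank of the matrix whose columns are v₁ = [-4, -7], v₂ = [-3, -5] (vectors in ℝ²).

rank 2

Put the 2×2 matrix [v₁|v₂] into echelon form.
Exactly 2 pivots survive; hence the rank is 2.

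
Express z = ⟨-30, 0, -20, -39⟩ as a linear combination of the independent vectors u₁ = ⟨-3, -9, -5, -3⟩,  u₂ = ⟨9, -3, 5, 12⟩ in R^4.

z = u₁ - 3u₂

Write z = a₁u₁ + a₂u₂ and equate components.
Row-reducing the augmented matrix gives the unique coefficients (a₁, a₂) = (1, -3).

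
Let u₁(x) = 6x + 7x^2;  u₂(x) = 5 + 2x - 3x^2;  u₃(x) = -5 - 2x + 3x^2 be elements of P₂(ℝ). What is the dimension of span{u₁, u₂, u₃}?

Represent each element by its coordinate vector in ℝ³.
Apply Gaussian elimination to the matrix whose rows are u₁, u₂, u₃.
The echelon form has 2 nonzero rows, so the rank is 2.

2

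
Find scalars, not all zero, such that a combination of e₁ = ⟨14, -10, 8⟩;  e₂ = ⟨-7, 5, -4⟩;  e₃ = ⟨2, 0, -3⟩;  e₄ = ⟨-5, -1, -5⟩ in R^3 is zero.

e₁ + 2e₂ = 0

Row-reduce the matrix with e₁, e₂, e₃, e₄ as columns; the null space gives the coefficients.
A generator of the null space is (1, 2, 0, 0).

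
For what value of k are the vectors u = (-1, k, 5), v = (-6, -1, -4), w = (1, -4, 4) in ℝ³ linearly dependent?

k = -29/4

The vectors are dependent exactly when the determinant of the matrix with rows u, v, w vanishes.
The determinant works out to 20*k + 145.
Solving 20*k + 145 = 0 yields k = -29/4.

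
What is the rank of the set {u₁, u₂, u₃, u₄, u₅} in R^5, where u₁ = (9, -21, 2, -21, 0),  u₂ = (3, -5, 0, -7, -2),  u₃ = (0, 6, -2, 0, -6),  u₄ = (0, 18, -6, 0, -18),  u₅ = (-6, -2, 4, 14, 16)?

Form the matrix with u₁, u₂, u₃, u₄, u₅ as columns and reduce.
Reduction leaves 2 leading entries, giving rank 2.

2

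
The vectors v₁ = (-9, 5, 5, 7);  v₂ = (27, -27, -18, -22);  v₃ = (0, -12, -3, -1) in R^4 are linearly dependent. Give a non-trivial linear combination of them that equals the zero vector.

3v₁ + v₂ - v₃ = 0

Write the vectors as columns of a matrix and find a nonzero vector in its null space.
One solution (up to scaling) is (3, 1, -1).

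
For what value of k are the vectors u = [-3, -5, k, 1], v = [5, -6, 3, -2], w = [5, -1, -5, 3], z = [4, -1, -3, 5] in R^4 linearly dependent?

k = 14

The vectors are dependent exactly when the determinant of the matrix with rows u, v, w, z vanishes.
Cofactor expansion gives det = 70*k - 980.
This vanishes exactly when k = 14.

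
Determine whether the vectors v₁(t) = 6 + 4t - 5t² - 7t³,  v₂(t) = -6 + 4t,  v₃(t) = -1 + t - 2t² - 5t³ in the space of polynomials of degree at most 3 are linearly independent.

Write each element as a coordinate vector in ℝ⁴ using {1, t, …, t³}.
Row-reduce the matrix whose columns are v₁, v₂, v₃.
The reduction yields 3 nonzero rows, so the rank is 3.
Since rank = 3 (the number of vectors), the set is linearly independent.

linearly independent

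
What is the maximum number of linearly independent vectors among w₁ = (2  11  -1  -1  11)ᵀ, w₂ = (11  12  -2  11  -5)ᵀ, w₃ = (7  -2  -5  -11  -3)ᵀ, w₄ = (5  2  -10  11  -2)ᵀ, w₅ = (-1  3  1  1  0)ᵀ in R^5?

Apply Gaussian elimination to the matrix whose rows are w₁, w₂, w₃, w₄, w₅.
Exactly 5 pivots survive; hence the rank is 5.

5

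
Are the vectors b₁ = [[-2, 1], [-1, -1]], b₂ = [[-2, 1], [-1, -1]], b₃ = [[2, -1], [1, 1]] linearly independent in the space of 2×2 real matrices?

Take coordinates with respect to the standard basis {E₁₁, E₁₂, E₂₁, E₂₂}.
Row-reduce the matrix whose columns are b₁, b₂, b₃.
The reduction yields 1 nonzero row, so the rank is 1.
Since rank 1 < 3, the set is linearly dependent.

linearly dependent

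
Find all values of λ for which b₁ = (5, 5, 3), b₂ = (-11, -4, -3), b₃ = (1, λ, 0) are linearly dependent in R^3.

λ = -1/6

Dependence holds iff the 3×3 matrix [b₁ b₂ b₃] is singular.
The determinant works out to -18*λ - 3.
Solving -18*λ - 3 = 0 yields λ = -1/6.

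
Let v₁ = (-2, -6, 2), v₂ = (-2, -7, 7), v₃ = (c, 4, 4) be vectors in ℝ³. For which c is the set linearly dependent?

Dependence holds iff the 3×3 matrix [v₁ v₂ v₃] is singular.
The determinant works out to 48 - 28*c.
Setting this to zero gives c = 12/7.

c = 12/7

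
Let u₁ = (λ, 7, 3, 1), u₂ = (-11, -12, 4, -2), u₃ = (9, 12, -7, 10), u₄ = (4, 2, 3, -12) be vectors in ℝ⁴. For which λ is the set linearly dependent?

λ = 23/2

Place the vectors as rows of a 4×4 matrix; dependence ⇔ determinant zero.
The determinant works out to 1058 - 92*λ.
Solving 1058 - 92*λ = 0 yields λ = 23/2.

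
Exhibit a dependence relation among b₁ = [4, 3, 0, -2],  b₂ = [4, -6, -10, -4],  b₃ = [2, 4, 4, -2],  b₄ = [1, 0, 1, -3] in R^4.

2b₁ - b₂ - 3b₃ + 2b₄ = 0

Set up α₁b₁ + … + α₄b₄ = 0 and solve the homogeneous system.
One solution (up to scaling) is (2, -1, -3, 2).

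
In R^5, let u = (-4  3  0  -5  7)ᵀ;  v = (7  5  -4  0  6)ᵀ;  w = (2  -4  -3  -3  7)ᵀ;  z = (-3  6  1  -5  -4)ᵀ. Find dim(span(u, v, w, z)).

dim = 4

Put the 5×4 matrix [u|v|w|z] into echelon form.
Exactly 4 pivots survive; hence the rank is 4.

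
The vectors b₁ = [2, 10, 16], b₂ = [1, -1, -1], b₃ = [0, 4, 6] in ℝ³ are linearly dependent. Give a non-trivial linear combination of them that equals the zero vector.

Row-reduce the matrix with b₁, b₂, b₃ as columns; the null space gives the coefficients.
The free variable yields coefficients (1, -2, -3) (any nonzero multiple also works).

b₁ - 2b₂ - 3b₃ = 0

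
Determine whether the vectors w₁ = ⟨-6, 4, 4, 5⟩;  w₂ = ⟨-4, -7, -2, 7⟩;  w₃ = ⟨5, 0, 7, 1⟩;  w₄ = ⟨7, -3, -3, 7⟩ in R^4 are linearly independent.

linearly independent

Place the vectors as rows of a 4×4 matrix and reduce to echelon form.
The reduction yields 4 nonzero rows, so the rank is 4.
Since rank = 4 (the number of vectors), the set is linearly independent.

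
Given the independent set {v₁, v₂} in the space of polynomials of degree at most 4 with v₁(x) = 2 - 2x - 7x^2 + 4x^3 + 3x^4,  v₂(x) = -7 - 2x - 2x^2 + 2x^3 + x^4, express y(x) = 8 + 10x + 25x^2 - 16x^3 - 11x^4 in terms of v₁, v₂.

Work in coordinates with respect to the standard basis {1, x, …, x^4}.
Set up the augmented matrix [v₁ | v₂ | y] and row-reduce.
Row-reducing the augmented matrix gives the unique coefficients (α₁, α₂) = (-3, -2).

y = -3v₁ - 2v₂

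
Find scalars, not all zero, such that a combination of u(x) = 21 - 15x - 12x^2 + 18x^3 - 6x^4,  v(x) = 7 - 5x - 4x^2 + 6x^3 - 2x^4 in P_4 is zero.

Pass to coordinate vectors relative to the basis {1, x, …, x^4}.
Row-reduce the matrix with u, v as columns; the null space gives the coefficients.
A generator of the null space is (1, -3).

u - 3v = 0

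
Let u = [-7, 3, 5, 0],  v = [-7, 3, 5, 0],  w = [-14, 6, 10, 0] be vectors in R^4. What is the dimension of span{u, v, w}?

dim = 1

Form the matrix with u, v, w as columns and reduce.
The echelon form has 1 nonzero row, so the rank is 1.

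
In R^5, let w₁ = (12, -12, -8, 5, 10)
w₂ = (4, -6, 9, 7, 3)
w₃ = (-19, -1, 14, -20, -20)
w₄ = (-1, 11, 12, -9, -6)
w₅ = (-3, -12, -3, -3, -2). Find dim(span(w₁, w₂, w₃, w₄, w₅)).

4

Row-reduce the 5×5 matrix with these as rows.
Reduction leaves 4 leading entries, giving rank 4.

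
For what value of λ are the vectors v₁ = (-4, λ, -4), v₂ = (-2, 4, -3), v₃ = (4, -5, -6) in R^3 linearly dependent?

λ = 15/2

Dependence holds iff the 3×3 matrix [v₁ v₂ v₃] is singular.
Cofactor expansion gives det = 180 - 24*λ.
This vanishes exactly when λ = 15/2.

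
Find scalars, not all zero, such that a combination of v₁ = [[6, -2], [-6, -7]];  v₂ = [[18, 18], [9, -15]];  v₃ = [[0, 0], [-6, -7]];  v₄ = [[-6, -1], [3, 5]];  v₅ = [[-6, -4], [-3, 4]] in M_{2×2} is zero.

Pass to coordinate vectors relative to the basis {E₁₁, E₁₂, E₂₁, E₂₂}.
Solve the homogeneous system with v₁, v₂, v₃, v₄, v₅ as columns by row-reducing the coefficient matrix.
A generator of the null space is (2, 1, -1, 2, 3).

2v₁ + v₂ - v₃ + 2v₄ + 3v₅ = 0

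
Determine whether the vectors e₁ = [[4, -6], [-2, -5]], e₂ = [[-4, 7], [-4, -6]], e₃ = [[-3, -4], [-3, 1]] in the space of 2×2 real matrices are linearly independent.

Write each element as a coordinate vector in ℝ⁴ using {E₁₁, E₁₂, E₂₁, E₂₂}.
Row-reduce the matrix whose columns are e₁, e₂, e₃.
The reduction yields 3 nonzero rows, so the rank is 3.
Since rank = 3 (the number of vectors), the set is linearly independent.

linearly independent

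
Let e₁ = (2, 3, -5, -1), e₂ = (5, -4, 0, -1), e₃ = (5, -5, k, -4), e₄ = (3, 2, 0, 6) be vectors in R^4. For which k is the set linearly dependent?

k = -1

The vectors are dependent exactly when the determinant of the matrix with rows e₁, e₂, e₃, e₄ vanishes.
The determinant works out to -165*k - 165.
This vanishes exactly when k = -1.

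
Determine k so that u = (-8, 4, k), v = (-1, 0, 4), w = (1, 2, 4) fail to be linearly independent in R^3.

The vectors are dependent exactly when the determinant of the matrix with rows u, v, w vanishes.
Cofactor expansion gives det = 96 - 2*k.
Solving 96 - 2*k = 0 yields k = 48.

k = 48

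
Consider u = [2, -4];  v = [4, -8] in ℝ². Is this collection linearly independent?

linearly dependent

The matrix [u|v] has determinant 0.
A zero determinant means the columns are linearly dependent.
Indeed 2u - v = 0.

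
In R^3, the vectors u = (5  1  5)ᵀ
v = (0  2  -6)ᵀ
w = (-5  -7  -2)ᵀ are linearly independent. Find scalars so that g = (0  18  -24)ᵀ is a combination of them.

g = -2u + 3v - 2w

Write g = c₁u + … + c₃w and equate components.
Row-reducing the augmented matrix gives the unique coefficients (c₁, c₂, c₃) = (-2, 3, -2).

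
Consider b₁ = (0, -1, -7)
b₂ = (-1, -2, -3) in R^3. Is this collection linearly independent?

linearly independent

Place the vectors as rows of a 2×3 matrix and reduce to echelon form.
The reduction yields 2 nonzero rows, so the rank is 2.
Since rank = 2 (the number of vectors), the set is linearly independent.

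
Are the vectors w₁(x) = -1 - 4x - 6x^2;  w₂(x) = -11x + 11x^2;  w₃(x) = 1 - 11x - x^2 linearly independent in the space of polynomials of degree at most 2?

linearly independent

Write each element as a coordinate vector in ℝ³ using {1, x, x^2}.
The matrix [w₁|w₂|w₃] has determinant -242.
A nonzero determinant means the columns are linearly independent.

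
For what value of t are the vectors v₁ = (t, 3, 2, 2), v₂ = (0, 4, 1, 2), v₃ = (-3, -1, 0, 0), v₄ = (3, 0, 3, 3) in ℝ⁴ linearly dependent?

t = 11

Place the vectors as rows of a 4×4 matrix; dependence ⇔ determinant zero.
Cofactor expansion gives det = 33 - 3*t.
Solving 33 - 3*t = 0 yields t = 11.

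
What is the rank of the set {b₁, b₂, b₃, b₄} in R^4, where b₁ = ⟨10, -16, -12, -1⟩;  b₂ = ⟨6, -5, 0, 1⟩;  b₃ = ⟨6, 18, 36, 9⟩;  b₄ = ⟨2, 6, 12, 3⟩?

2

Form the matrix with b₁, b₂, b₃, b₄ as columns and reduce.
Reduction leaves 2 leading entries, giving rank 2.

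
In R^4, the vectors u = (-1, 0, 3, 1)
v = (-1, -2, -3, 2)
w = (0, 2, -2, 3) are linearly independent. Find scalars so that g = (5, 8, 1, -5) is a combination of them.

Write g = α₁u + … + α₃w and equate components.
Back-substitution yields (α₁, α₂, α₃) = (-2, -3, 1).

g = -2u - 3v + w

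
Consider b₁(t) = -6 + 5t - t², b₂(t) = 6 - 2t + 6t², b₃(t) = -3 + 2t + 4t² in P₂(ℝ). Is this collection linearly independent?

linearly independent

Take coordinates with respect to the standard basis {1, t, t²}.
Place the vectors as rows of a 3×3 matrix and reduce to echelon form.
The reduction yields 3 nonzero rows, so the rank is 3.
Since rank = 3 (the number of vectors), the set is linearly independent.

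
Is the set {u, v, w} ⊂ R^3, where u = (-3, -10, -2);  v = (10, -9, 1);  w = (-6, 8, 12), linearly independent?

linearly independent

Row-reduce the matrix whose columns are u, v, w.
The reduction yields 3 nonzero rows, so the rank is 3.
Since rank = 3 (the number of vectors), the set is linearly independent.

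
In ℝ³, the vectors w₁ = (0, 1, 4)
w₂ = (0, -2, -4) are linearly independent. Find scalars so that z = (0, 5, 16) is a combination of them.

z = 3w₁ - w₂

Solve the system with w₁, w₂ as columns and z as the right-hand side.
Back-substitution yields (a₁, a₂) = (3, -1).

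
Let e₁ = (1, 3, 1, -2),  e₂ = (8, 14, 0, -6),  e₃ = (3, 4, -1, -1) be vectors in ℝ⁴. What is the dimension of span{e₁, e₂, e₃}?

Apply Gaussian elimination to the matrix whose rows are e₁, e₂, e₃.
There are 2 pivot columns, so rank = 2.

2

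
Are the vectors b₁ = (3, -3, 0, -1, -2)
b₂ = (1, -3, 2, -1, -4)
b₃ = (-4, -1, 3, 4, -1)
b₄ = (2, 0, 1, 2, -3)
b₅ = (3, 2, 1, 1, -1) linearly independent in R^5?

linearly independent

The matrix [b₁|b₂|b₃|b₄|b₅] has determinant 360.
A nonzero determinant means the columns are linearly independent.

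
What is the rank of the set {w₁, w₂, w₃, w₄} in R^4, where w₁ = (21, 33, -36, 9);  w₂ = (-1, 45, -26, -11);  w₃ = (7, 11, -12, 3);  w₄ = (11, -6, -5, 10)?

rank 2

Apply Gaussian elimination to the matrix whose rows are w₁, w₂, w₃, w₄.
The echelon form has 2 nonzero rows, so the rank is 2.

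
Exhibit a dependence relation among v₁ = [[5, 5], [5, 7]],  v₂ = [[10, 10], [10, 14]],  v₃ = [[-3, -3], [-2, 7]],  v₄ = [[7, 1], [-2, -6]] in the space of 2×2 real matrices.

2v₁ - v₂ = 0

Take coordinates with respect to {E₁₁, E₁₂, E₂₁, E₂₂}.
Set up α₁v₁ + … + α₄v₄ = 0 and solve the homogeneous system.
One solution (up to scaling) is (2, -1, 0, 0).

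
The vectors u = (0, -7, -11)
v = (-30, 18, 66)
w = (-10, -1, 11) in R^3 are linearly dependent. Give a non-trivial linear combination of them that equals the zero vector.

3u + v - 3w = 0

Row-reduce the matrix with u, v, w as columns; the null space gives the coefficients.
A generator of the null space is (3, 1, -3).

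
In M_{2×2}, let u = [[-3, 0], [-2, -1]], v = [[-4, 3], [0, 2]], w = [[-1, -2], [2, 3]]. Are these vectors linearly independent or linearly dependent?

linearly independent

Write each element as a coordinate vector in ℝ⁴ using {E₁₁, E₁₂, E₂₁, E₂₂}.
Row-reduce the matrix whose columns are u, v, w.
The reduction yields 3 nonzero rows, so the rank is 3.
Since rank = 3 (the number of vectors), the set is linearly independent.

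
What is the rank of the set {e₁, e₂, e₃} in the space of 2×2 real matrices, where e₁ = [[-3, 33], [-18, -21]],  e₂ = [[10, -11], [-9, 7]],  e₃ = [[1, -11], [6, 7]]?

Represent each element by its coordinate vector in ℝ⁴.
Apply Gaussian elimination to the matrix whose rows are e₁, e₂, e₃.
Exactly 2 pivots survive; hence the rank is 2.

rank 2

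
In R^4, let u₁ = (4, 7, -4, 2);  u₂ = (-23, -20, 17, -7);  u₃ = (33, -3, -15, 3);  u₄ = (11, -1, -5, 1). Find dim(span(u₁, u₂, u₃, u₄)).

2

Put the 4×4 matrix [u₁|u₂|u₃|u₄] into echelon form.
Exactly 2 pivots survive; hence the rank is 2.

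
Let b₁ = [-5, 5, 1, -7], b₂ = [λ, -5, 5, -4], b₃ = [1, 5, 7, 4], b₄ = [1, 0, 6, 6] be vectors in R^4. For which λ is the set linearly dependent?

λ = -11

Place the vectors as rows of a 4×4 matrix; dependence ⇔ determinant zero.
The determinant works out to 150*λ + 1650.
Setting this to zero gives λ = -11.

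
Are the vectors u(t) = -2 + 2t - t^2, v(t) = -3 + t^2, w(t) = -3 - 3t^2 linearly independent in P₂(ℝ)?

Write each element as a coordinate vector in ℝ³ using {1, t, t^2}.
Form the 3×3 matrix with these as columns; its determinant is -24.
A nonzero determinant means the columns are linearly independent.

linearly independent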